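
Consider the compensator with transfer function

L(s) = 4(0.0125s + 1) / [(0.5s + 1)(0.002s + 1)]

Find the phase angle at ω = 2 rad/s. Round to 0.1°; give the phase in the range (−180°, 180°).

At ω = 2 rad/s:
zero (1 + j2·0.0125) = 1 + j0.025 → |·| ≈ 1.0003, ∠ ≈ 1.43°
pole (1 + j2·0.5) = 1 + j1 → |·| ≈ 1.4142, ∠ ≈ 45.00°
pole (1 + j2·0.002) = 1 + j0.004 → |·| ≈ 1, ∠ ≈ 0.23°
∠L = (1.43°) − (45.00° + 0.23°) = -43.80°

-43.8°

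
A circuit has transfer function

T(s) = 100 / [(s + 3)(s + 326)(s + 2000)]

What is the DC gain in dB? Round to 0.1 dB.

-85.8 dB

T(0) = 100 / (3·326·2000) ≈ 5.1125e-05
20 log₁₀(5.1125e-05) ≈ -85.83 dB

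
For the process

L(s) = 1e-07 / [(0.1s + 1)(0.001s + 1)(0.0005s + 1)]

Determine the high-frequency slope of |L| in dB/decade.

-60 dB/decade

Each pole contributes −20 dB/decade at high frequency; each zero contributes +20 dB/decade.
Net: 0 zero(s) − 3 pole(s) → -60 dB/decade.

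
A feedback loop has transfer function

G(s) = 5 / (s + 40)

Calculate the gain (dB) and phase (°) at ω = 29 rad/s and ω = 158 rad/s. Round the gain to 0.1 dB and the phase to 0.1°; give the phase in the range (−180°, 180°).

Substitute s = j29:
Numerator: 5 = 5 + j0
Denominator: (j29) + 40 = 40 + j29
|N| = √(5² + 0²) ≈ 5, ∠N ≈ 0.00°
|D| = √(40² + 29²) ≈ 49.406, ∠D ≈ 35.94°
|G| = 5 / 49.406 ≈ 0.1012
Gain = 20 log₁₀(0.1012) ≈ -19.90 dB
∠G = 0.00° − 35.94° = -35.94°

Substitute s = j158:
Numerator: 5 = 5 + j0
Denominator: (j158) + 40 = 40 + j158
|N| = √(5² + 0²) ≈ 5, ∠N ≈ 0.00°
|D| = √(40² + 158²) ≈ 162.98, ∠D ≈ 75.79°
|G| = 5 / 162.98 ≈ 0.030679
Gain = 20 log₁₀(0.030679) ≈ -30.26 dB
∠G = 0.00° − 75.79° = -75.79°

ω = 29: -19.9 dB, -35.9°; ω = 158: -30.3 dB, -75.8°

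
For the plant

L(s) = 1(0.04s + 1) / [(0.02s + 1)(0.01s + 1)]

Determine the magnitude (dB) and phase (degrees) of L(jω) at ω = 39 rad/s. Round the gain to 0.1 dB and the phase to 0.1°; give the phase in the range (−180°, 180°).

At ω = 39 rad/s:
zero (1 + j39·0.04) = 1 + j1.56 → |·| ≈ 1.853, ∠ ≈ 57.34°
pole (1 + j39·0.02) = 1 + j0.78 → |·| ≈ 1.2682, ∠ ≈ 37.95°
pole (1 + j39·0.01) = 1 + j0.39 → |·| ≈ 1.0734, ∠ ≈ 21.31°
|L| = 1 · 1.853 / (1.2682 · 1.0734) ≈ 1.3612
Gain = 20 log₁₀(1.3612) ≈ 2.68 dB
∠L = (57.34°) − (37.95° + 21.31°) = -1.92°

2.7 dB, -1.9°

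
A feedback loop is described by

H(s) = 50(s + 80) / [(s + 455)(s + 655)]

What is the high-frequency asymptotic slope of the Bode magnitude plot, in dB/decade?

-20 dB/decade

Each pole contributes −20 dB/decade at high frequency; each zero contributes +20 dB/decade.
Net: 1 zero(s) − 2 pole(s) → -20 dB/decade.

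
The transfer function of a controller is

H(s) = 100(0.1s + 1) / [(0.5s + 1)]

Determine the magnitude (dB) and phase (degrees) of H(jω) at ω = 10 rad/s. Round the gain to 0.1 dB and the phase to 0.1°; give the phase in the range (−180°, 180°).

At ω = 10 rad/s:
zero (1 + j10·0.1) = 1 + j1 → |·| ≈ 1.4142, ∠ ≈ 45.00°
pole (1 + j10·0.5) = 1 + j5 → |·| ≈ 5.099, ∠ ≈ 78.69°
|H| = 100 · 1.4142 / (5.099) ≈ 27.735
Gain = 20 log₁₀(27.735) ≈ 28.86 dB
∠H = (45.00°) − (78.69°) = -33.69°

28.9 dB, -33.7°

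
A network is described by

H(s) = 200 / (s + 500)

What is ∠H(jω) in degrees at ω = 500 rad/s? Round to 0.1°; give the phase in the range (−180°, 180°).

-45.0°

Substitute s = j500:
Numerator: 200 = 200 + j0
Denominator: (j500) + 500 = 500 + j500
|N| = √(200² + 0²) ≈ 200, ∠N ≈ 0.00°
|D| = √(500² + 500²) ≈ 707.11, ∠D ≈ 45.00°
∠H = 0.00° − 45.00° = -45.00°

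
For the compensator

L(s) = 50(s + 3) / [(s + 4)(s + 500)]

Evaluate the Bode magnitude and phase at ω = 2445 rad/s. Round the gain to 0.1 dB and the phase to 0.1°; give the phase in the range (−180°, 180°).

-34.0 dB, -78.4°

At s = jω = j2445:
zero (s+3): 3 + j2445 → |·| = √(3²+2445²) = √5978034 ≈ 2445, ∠ = arctan(2445/3) ≈ 89.93°
pole (s+4): 4 + j2445 → |·| = √(4²+2445²) = √5978041 ≈ 2445, ∠ = arctan(2445/4) ≈ 89.91°
pole (s+500): 500 + j2445 → |·| = √(500²+2445²) = √6228025 ≈ 2495.6, ∠ = arctan(2445/500) ≈ 78.44°
|L| = 50 · 2445 / 6.1017e+06 ≈ 0.020035
Gain = 20 log₁₀(0.020035) ≈ -33.96 dB
∠L = 89.93° − 168.35° = -78.42°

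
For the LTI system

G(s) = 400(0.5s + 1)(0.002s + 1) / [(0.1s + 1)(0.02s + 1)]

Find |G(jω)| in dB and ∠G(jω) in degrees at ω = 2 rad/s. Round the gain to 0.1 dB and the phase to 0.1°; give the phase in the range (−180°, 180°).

54.9 dB, 31.6°

At ω = 2 rad/s:
zero (1 + j2·0.5) = 1 + j1 → |·| ≈ 1.4142, ∠ ≈ 45.00°
zero (1 + j2·0.002) = 1 + j0.004 → |·| ≈ 1, ∠ ≈ 0.23°
pole (1 + j2·0.1) = 1 + j0.2 → |·| ≈ 1.0198, ∠ ≈ 11.31°
pole (1 + j2·0.02) = 1 + j0.04 → |·| ≈ 1.0008, ∠ ≈ 2.29°
|G| = 400 · 1.4142 · 1 / (1.0198 · 1.0008) ≈ 554.25
Gain = 20 log₁₀(554.25) ≈ 54.87 dB
∠G = (45.00° + 0.23°) − (11.31° + 2.29°) = 31.63°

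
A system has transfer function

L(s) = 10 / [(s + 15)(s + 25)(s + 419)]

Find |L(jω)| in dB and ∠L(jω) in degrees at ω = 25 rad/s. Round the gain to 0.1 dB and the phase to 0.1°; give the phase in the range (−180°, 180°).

-92.7 dB, -107.5°

At s = jω = j25:
pole (s+15): 15 + j25 → |·| = √(15²+25²) = √850 ≈ 29.155, ∠ = arctan(25/15) ≈ 59.04°
pole (s+25): 25 + j25 → |·| = √(25²+25²) = √1250 ≈ 35.355, ∠ = arctan(25/25) ≈ 45.00°
pole (s+419): 419 + j25 → |·| = √(419²+25²) = √176186 ≈ 419.75, ∠ = arctan(25/419) ≈ 3.41°
|L| = 10 / 4.3267e+05 ≈ 2.3112e-05
Gain = 20 log₁₀(2.3112e-05) ≈ -92.72 dB
∠L = 0.00° − 107.45° = -107.45°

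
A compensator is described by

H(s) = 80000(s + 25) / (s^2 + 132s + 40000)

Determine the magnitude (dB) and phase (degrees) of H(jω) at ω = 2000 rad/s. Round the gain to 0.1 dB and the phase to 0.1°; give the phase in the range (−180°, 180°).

32.1 dB, -86.9°

At s = jω = j2000:
zero (s+25): 25 + j2000 → |·| = √(25²+2000²) = √4000625 ≈ 2000.2, ∠ = arctan(2000/25) ≈ 89.28°
quadratic: (j2000)² + 132·j2000 + 40000 = -3960000 + j264000 → |·| ≈ 3.9688e+06, ∠ ≈ 176.19°
|H| = 80000 · 2000.2 / 3.9688e+06 ≈ 40.318
Gain = 20 log₁₀(40.318) ≈ 32.11 dB
∠H = 89.28° − 176.19° = -86.91°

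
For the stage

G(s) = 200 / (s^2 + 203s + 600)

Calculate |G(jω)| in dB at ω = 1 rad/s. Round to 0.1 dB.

-10.0 dB

Substitute s = j1:
Numerator: 200 = 200 + j0
Denominator: (j1)^2 + 203(j1) + 600 = 599 + j203
|N| = √(200² + 0²) ≈ 200, ∠N ≈ 0.00°
|D| = √(599² + 203²) ≈ 632.46, ∠D ≈ 18.72°
|G| = 200 / 632.46 ≈ 0.31623
Gain = 20 log₁₀(0.31623) ≈ -10.00 dB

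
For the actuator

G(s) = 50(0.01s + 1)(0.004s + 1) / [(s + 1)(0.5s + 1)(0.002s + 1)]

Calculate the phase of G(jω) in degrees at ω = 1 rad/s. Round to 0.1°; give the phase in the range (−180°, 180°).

At ω = 1 rad/s:
zero (1 + j1·0.01) = 1 + j0.01 → |·| ≈ 1, ∠ ≈ 0.57°
zero (1 + j1·0.004) = 1 + j0.004 → |·| ≈ 1, ∠ ≈ 0.23°
pole (1 + j1·1) = 1 + j1 → |·| ≈ 1.4142, ∠ ≈ 45.00°
pole (1 + j1·0.5) = 1 + j0.5 → |·| ≈ 1.118, ∠ ≈ 26.57°
pole (1 + j1·0.002) = 1 + j0.002 → |·| ≈ 1, ∠ ≈ 0.11°
∠G = (0.57° + 0.23°) − (45.00° + 26.57° + 0.11°) = -70.88°

-70.9°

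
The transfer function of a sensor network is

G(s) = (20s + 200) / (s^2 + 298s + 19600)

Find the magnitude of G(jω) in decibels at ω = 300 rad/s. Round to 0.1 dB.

Substitute s = j300:
Numerator: 20(j300) + 200 = 200 + j6000
Denominator: (j300)^2 + 298(j300) + 19600 = -70400 + j89400
|N| = √(200² + 6000²) ≈ 6003.3, ∠N ≈ 88.09°
|D| = √(70400² + 89400²) ≈ 1.1379e+05, ∠D ≈ 128.22°
|G| = 6003.3 / 1.1379e+05 ≈ 0.052758
Gain = 20 log₁₀(0.052758) ≈ -25.55 dB

-25.6 dB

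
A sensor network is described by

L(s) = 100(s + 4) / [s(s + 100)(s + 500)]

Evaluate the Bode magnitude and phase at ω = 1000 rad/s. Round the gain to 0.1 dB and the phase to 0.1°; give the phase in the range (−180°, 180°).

-81.0 dB, -148.0°

At s = jω = j1000:
zero (s+4): 4 + j1000 → |·| = √(4²+1000²) = √1000016 ≈ 1000, ∠ = arctan(1000/4) ≈ 89.77°
pole (s+100): 100 + j1000 → |·| = √(100²+1000²) = √1010000 ≈ 1005, ∠ = arctan(1000/100) ≈ 84.29°
pole (s+500): 500 + j1000 → |·| = √(500²+1000²) = √1250000 ≈ 1118, ∠ = arctan(1000/500) ≈ 63.43°
pole at origin: |s| = 1000, ∠ = 90.00° (in denominator)
|L| = 100 · 1000 / 1.1236e+09 ≈ 8.9e-05
Gain = 20 log₁₀(8.9e-05) ≈ -81.01 dB
∠L = 89.77° − 237.72° = -147.95°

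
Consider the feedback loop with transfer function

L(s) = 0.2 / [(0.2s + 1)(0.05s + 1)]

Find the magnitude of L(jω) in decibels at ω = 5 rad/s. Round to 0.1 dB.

At ω = 5 rad/s:
pole (1 + j5·0.2) = 1 + j1 → |·| ≈ 1.4142, ∠ ≈ 45.00°
pole (1 + j5·0.05) = 1 + j0.25 → |·| ≈ 1.0308, ∠ ≈ 14.04°
|L| = 0.2 · 1 / (1.4142 · 1.0308) ≈ 0.1372
Gain = 20 log₁₀(0.1372) ≈ -17.25 dB

-17.3 dB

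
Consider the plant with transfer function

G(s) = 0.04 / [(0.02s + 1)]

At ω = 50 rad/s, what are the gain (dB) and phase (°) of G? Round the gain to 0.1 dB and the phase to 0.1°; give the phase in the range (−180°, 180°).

-31.0 dB, -45.0°

At ω = 50 rad/s:
pole (1 + j50·0.02) = 1 + j1 → |·| ≈ 1.4142, ∠ ≈ 45.00°
|G| = 0.04 · 1 / (1.4142) ≈ 0.028285
Gain = 20 log₁₀(0.028285) ≈ -30.97 dB
∠G = (0°) − (45.00°) = -45.00°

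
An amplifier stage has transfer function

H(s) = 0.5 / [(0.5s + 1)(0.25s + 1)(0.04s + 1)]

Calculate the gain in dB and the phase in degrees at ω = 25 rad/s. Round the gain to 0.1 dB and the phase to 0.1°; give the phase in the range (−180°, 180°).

-47.0 dB, 148.7°

At ω = 25 rad/s:
pole (1 + j25·0.5) = 1 + j12.5 → |·| ≈ 12.54, ∠ ≈ 85.43°
pole (1 + j25·0.25) = 1 + j6.25 → |·| ≈ 6.3295, ∠ ≈ 80.91°
pole (1 + j25·0.04) = 1 + j1 → |·| ≈ 1.4142, ∠ ≈ 45.00°
|H| = 0.5 · 1 / (12.54 · 6.3295 · 1.4142) ≈ 0.0044544
Gain = 20 log₁₀(0.0044544) ≈ -47.02 dB
∠H = (0°) − (85.43° + 80.91° + 45.00°) = -211.34° ≡ 148.66° (principal value)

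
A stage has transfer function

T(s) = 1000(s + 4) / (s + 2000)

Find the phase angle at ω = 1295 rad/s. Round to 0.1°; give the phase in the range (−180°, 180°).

56.9°

At s = jω = j1295:
zero (s+4): 4 + j1295 → |·| = √(4²+1295²) = √1677041 ≈ 1295, ∠ = arctan(1295/4) ≈ 89.82°
pole (s+2000): 2000 + j1295 → |·| = √(2000²+1295²) = √5677025 ≈ 2382.7, ∠ = arctan(1295/2000) ≈ 32.92°
∠T = 89.82° − 32.92° = 56.90°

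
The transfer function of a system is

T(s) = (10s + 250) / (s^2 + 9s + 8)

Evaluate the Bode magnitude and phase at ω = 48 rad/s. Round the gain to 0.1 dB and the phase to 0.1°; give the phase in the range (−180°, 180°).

-12.7 dB, -106.9°

Substitute s = j48:
Numerator: 10(j48) + 250 = 250 + j480
Denominator: (j48)^2 + 9(j48) + 8 = -2296 + j432
|N| = √(250² + 480²) ≈ 541.2, ∠N ≈ 62.49°
|D| = √(2296² + 432²) ≈ 2336.3, ∠D ≈ 169.34°
|T| = 541.2 / 2336.3 ≈ 0.23165
Gain = 20 log₁₀(0.23165) ≈ -12.70 dB
∠T = 62.49° − 169.34° = -106.85°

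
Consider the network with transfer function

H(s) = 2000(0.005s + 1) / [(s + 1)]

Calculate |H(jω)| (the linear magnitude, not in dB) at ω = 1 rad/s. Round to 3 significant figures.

At ω = 1 rad/s:
zero (1 + j1·0.005) = 1 + j0.005 → |·| ≈ 1, ∠ ≈ 0.29°
pole (1 + j1·1) = 1 + j1 → |·| ≈ 1.4142, ∠ ≈ 45.00°
|H| = 2000 · 1 / (1.4142) ≈ 1414.2

1.41e+03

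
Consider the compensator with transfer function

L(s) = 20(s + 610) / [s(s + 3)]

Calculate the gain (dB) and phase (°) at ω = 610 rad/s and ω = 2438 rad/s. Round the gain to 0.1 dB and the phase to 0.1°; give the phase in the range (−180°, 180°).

ω = 610: -26.7 dB, -134.7°; ω = 2438: -41.5 dB, -104.0°

At s = jω = j610:
zero (s+610): 610 + j610 → |·| = √(610²+610²) = √744200 ≈ 862.67, ∠ = arctan(610/610) ≈ 45.00°
pole (s+3): 3 + j610 → |·| = √(3²+610²) = √372109 ≈ 610.01, ∠ = arctan(610/3) ≈ 89.72°
pole at origin: |s| = 610, ∠ = 90.00° (in denominator)
|L| = 20 · 862.67 / 3.7211e+05 ≈ 0.046366
Gain = 20 log₁₀(0.046366) ≈ -26.68 dB
∠L = 45.00° − 179.72° = -134.72°

At s = jω = j2438:
zero (s+610): 610 + j2438 → |·| = √(610²+2438²) = √6315944 ≈ 2513.2, ∠ = arctan(2438/610) ≈ 75.95°
pole (s+3): 3 + j2438 → |·| = √(3²+2438²) = √5943853 ≈ 2438, ∠ = arctan(2438/3) ≈ 89.93°
pole at origin: |s| = 2438, ∠ = 90.00° (in denominator)
|L| = 20 · 2513.2 / 5.9438e+06 ≈ 0.0084565
Gain = 20 log₁₀(0.0084565) ≈ -41.46 dB
∠L = 75.95° − 179.93° = -103.98°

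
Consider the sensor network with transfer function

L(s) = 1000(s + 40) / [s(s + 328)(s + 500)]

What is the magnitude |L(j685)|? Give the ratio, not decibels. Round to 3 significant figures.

0.00156

At s = jω = j685:
zero (s+40): 40 + j685 → |·| = √(40²+685²) = √470825 ≈ 686.17, ∠ = arctan(685/40) ≈ 86.66°
pole (s+328): 328 + j685 → |·| = √(328²+685²) = √576809 ≈ 759.48, ∠ = arctan(685/328) ≈ 64.41°
pole (s+500): 500 + j685 → |·| = √(500²+685²) = √719225 ≈ 848.07, ∠ = arctan(685/500) ≈ 53.87°
pole at origin: |s| = 685, ∠ = 90.00° (in denominator)
|L| = 1000 · 686.17 / 4.412e+08 ≈ 0.0015552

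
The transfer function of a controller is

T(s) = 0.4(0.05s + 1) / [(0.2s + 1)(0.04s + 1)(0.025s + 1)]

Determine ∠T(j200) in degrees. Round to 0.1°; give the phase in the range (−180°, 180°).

-165.8°

At ω = 200 rad/s:
zero (1 + j200·0.05) = 1 + j10 → |·| ≈ 10.05, ∠ ≈ 84.29°
pole (1 + j200·0.2) = 1 + j40 → |·| ≈ 40.012, ∠ ≈ 88.57°
pole (1 + j200·0.04) = 1 + j8 → |·| ≈ 8.0623, ∠ ≈ 82.87°
pole (1 + j200·0.025) = 1 + j5 → |·| ≈ 5.099, ∠ ≈ 78.69°
∠T = (84.29°) − (88.57° + 82.87° + 78.69°) = -165.84°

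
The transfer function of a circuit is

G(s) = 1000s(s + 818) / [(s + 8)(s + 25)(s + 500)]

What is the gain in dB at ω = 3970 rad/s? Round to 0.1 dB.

-11.9 dB

At s = jω = j3970:
zero (s+818): 818 + j3970 → |·| = √(818²+3970²) = √16430024 ≈ 4053.4, ∠ = arctan(3970/818) ≈ 78.36°
zero at origin: s = j3970 → |·| = 3970, ∠ = 90.00°
pole (s+8): 8 + j3970 → |·| = √(8²+3970²) = √15760964 ≈ 3970, ∠ = arctan(3970/8) ≈ 89.88°
pole (s+25): 25 + j3970 → |·| = √(25²+3970²) = √15761525 ≈ 3970.1, ∠ = arctan(3970/25) ≈ 89.64°
pole (s+500): 500 + j3970 → |·| = √(500²+3970²) = √16010900 ≈ 4001.4, ∠ = arctan(3970/500) ≈ 82.82°
|G| = 1000 · 1.6092e+07 / 6.3067e+10 ≈ 0.25516
Gain = 20 log₁₀(0.25516) ≈ -11.86 dB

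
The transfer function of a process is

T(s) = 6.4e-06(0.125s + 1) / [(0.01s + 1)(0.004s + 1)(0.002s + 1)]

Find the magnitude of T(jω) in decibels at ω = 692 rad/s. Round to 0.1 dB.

-96.1 dB

At ω = 692 rad/s:
zero (1 + j692·0.125) = 1 + j86.5 → |·| ≈ 86.506, ∠ ≈ 89.34°
pole (1 + j692·0.01) = 1 + j6.92 → |·| ≈ 6.9919, ∠ ≈ 81.78°
pole (1 + j692·0.004) = 1 + j2.768 → |·| ≈ 2.9431, ∠ ≈ 70.14°
pole (1 + j692·0.002) = 1 + j1.384 → |·| ≈ 1.7075, ∠ ≈ 54.15°
|T| = 6.4e-06 · 86.506 / (6.9919 · 2.9431 · 1.7075) ≈ 1.5757e-05
Gain = 20 log₁₀(1.5757e-05) ≈ -96.05 dB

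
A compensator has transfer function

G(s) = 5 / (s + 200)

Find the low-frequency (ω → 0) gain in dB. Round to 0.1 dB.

-32.0 dB

G(0) = 5 / (200) = 0.025
20 log₁₀(0.025) ≈ -32.04 dB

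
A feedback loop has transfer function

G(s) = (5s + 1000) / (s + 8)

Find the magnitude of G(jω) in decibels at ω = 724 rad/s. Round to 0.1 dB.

14.3 dB

Substitute s = j724:
Numerator: 5(j724) + 1000 = 1000 + j3620
Denominator: (j724) + 8 = 8 + j724
|N| = √(1000² + 3620²) ≈ 3755.6, ∠N ≈ 74.56°
|D| = √(8² + 724²) ≈ 724.04, ∠D ≈ 89.37°
|G| = 3755.6 / 724.04 ≈ 5.187
Gain = 20 log₁₀(5.187) ≈ 14.30 dB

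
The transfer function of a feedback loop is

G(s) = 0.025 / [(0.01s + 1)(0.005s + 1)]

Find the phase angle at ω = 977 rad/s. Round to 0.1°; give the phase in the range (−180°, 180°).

-162.6°

At ω = 977 rad/s:
pole (1 + j977·0.01) = 1 + j9.77 → |·| ≈ 9.821, ∠ ≈ 84.16°
pole (1 + j977·0.005) = 1 + j4.885 → |·| ≈ 4.9863, ∠ ≈ 78.43°
∠G = (0°) − (84.16° + 78.43°) = -162.59°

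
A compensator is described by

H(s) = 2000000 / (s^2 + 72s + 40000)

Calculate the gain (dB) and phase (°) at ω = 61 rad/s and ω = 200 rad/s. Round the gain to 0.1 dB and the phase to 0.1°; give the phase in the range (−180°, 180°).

ω = 61: 34.8 dB, -6.9°; ω = 200: 42.9 dB, -90.0°

At s = jω = j61:
quadratic: (j61)² + 72·j61 + 40000 = 36279 + j4392 → |·| ≈ 36544, ∠ ≈ 6.90°
|H| = 2000000 / 36544 ≈ 54.729
Gain = 20 log₁₀(54.729) ≈ 34.76 dB
∠H = 0.00° − 6.90° = -6.90°

At s = jω = j200:
quadratic: (j200)² + 72·j200 + 40000 = 0 + j14400 → |·| ≈ 14400, ∠ ≈ 90.00°
|H| = 2000000 / 14400 ≈ 138.89
Gain = 20 log₁₀(138.89) ≈ 42.85 dB
∠H = 0.00° − 90.00° = -90.00°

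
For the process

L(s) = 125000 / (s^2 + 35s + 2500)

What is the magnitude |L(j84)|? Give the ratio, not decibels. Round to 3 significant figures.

At s = jω = j84:
quadratic: (j84)² + 35·j84 + 2500 = -4556 + j2940 → |·| ≈ 5422.2, ∠ ≈ 147.17°
|L| = 125000 / 5422.2 ≈ 23.053

23.1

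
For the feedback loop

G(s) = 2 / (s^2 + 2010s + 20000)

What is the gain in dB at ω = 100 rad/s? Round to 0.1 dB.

-100.1 dB

Substitute s = j100:
Numerator: 2 = 2 + j0
Denominator: (j100)^2 + 2010(j100) + 20000 = 10000 + j201000
|N| = √(2² + 0²) ≈ 2, ∠N ≈ 0.00°
|D| = √(10000² + 201000²) ≈ 2.0125e+05, ∠D ≈ 87.15°
|G| = 2 / 2.0125e+05 ≈ 9.9379e-06
Gain = 20 log₁₀(9.9379e-06) ≈ -100.05 dB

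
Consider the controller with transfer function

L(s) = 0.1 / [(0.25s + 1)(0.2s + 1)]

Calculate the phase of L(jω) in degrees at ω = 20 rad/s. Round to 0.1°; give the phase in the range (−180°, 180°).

At ω = 20 rad/s:
pole (1 + j20·0.25) = 1 + j5 → |·| ≈ 5.099, ∠ ≈ 78.69°
pole (1 + j20·0.2) = 1 + j4 → |·| ≈ 4.1231, ∠ ≈ 75.96°
∠L = (0°) − (78.69° + 75.96°) = -154.65°

-154.7°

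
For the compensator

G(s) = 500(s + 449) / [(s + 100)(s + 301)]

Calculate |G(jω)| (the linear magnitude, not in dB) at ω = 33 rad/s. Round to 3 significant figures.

At s = jω = j33:
zero (s+449): 449 + j33 → |·| = √(449²+33²) = √202690 ≈ 450.21, ∠ = arctan(33/449) ≈ 4.20°
pole (s+100): 100 + j33 → |·| = √(100²+33²) = √11089 ≈ 105.3, ∠ = arctan(33/100) ≈ 18.26°
pole (s+301): 301 + j33 → |·| = √(301²+33²) = √91690 ≈ 302.8, ∠ = arctan(33/301) ≈ 6.26°
|G| = 500 · 450.21 / 31885 ≈ 7.0599

7.06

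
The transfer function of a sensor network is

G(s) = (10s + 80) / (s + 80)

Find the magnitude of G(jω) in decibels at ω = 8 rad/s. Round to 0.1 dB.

Substitute s = j8:
Numerator: 10(j8) + 80 = 80 + j80
Denominator: (j8) + 80 = 80 + j8
|N| = √(80² + 80²) ≈ 113.14, ∠N ≈ 45.00°
|D| = √(80² + 8²) ≈ 80.399, ∠D ≈ 5.71°
|G| = 113.14 / 80.399 ≈ 1.4072
Gain = 20 log₁₀(1.4072) ≈ 2.97 dB

3.0 dB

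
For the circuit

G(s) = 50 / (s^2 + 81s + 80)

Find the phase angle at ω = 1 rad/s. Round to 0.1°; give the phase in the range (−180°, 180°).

-45.7°

Substitute s = j1:
Numerator: 50 = 50 + j0
Denominator: (j1)^2 + 81(j1) + 80 = 79 + j81
|N| = √(50² + 0²) ≈ 50, ∠N ≈ 0.00°
|D| = √(79² + 81²) ≈ 113.15, ∠D ≈ 45.72°
∠G = 0.00° − 45.72° = -45.72°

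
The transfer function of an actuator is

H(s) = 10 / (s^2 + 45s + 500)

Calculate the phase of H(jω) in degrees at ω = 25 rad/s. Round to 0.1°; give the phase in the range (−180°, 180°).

Substitute s = j25:
Numerator: 10 = 10 + j0
Denominator: (j25)^2 + 45(j25) + 500 = -125 + j1125
|N| = √(10² + 0²) ≈ 10, ∠N ≈ 0.00°
|D| = √(125² + 1125²) ≈ 1131.9, ∠D ≈ 96.34°
∠H = 0.00° − 96.34° = -96.34°

-96.3°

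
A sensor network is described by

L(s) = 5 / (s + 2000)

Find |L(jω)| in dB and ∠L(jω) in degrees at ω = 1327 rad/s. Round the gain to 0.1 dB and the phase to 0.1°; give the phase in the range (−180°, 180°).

-53.6 dB, -33.6°

Substitute s = j1327:
Numerator: 5 = 5 + j0
Denominator: (j1327) + 2000 = 2000 + j1327
|N| = √(5² + 0²) ≈ 5, ∠N ≈ 0.00°
|D| = √(2000² + 1327²) ≈ 2400.2, ∠D ≈ 33.56°
|L| = 5 / 2400.2 ≈ 0.0020832
Gain = 20 log₁₀(0.0020832) ≈ -53.63 dB
∠L = 0.00° − 33.56° = -33.56°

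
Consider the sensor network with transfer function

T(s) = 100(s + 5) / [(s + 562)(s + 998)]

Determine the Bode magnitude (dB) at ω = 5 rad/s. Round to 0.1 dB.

At s = jω = j5:
zero (s+5): 5 + j5 → |·| = √(5²+5²) = √50 ≈ 7.0711, ∠ = arctan(5/5) ≈ 45.00°
pole (s+562): 562 + j5 → |·| = √(562²+5²) = √315869 ≈ 562.02, ∠ = arctan(5/562) ≈ 0.51°
pole (s+998): 998 + j5 → |·| = √(998²+5²) = √996029 ≈ 998.01, ∠ = arctan(5/998) ≈ 0.29°
|T| = 100 · 7.0711 / 5.609e+05 ≈ 0.0012607
Gain = 20 log₁₀(0.0012607) ≈ -57.99 dB

-58.0 dB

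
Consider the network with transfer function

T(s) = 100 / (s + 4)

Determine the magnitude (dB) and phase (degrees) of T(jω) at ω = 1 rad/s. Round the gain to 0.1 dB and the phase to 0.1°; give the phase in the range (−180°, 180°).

Substitute s = j1:
Numerator: 100 = 100 + j0
Denominator: (j1) + 4 = 4 + j1
|N| = √(100² + 0²) ≈ 100, ∠N ≈ 0.00°
|D| = √(4² + 1²) ≈ 4.1231, ∠D ≈ 14.04°
|T| = 100 / 4.1231 ≈ 24.254
Gain = 20 log₁₀(24.254) ≈ 27.70 dB
∠T = 0.00° − 14.04° = -14.04°

27.7 dB, -14.0°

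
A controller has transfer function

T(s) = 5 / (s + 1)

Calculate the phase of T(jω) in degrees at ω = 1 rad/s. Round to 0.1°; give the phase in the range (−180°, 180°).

Substitute s = j1:
Numerator: 5 = 5 + j0
Denominator: (j1) + 1 = 1 + j1
|N| = √(5² + 0²) ≈ 5, ∠N ≈ 0.00°
|D| = √(1² + 1²) ≈ 1.4142, ∠D ≈ 45.00°
∠T = 0.00° − 45.00° = -45.00°

-45.0°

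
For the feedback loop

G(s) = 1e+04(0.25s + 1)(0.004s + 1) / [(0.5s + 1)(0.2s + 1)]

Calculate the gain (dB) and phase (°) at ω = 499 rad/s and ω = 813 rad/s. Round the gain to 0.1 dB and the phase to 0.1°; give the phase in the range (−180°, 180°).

At ω = 499 rad/s:
zero (1 + j499·0.25) = 1 + j124.75 → |·| ≈ 124.75, ∠ ≈ 89.54°
zero (1 + j499·0.004) = 1 + j1.996 → |·| ≈ 2.2325, ∠ ≈ 63.39°
pole (1 + j499·0.5) = 1 + j249.5 → |·| ≈ 249.5, ∠ ≈ 89.77°
pole (1 + j499·0.2) = 1 + j99.8 → |·| ≈ 99.805, ∠ ≈ 89.43°
|G| = 1e+04 · 124.75 · 2.2325 / (249.5 · 99.805) ≈ 111.84
Gain = 20 log₁₀(111.84) ≈ 40.97 dB
∠G = (89.54° + 63.39°) − (89.77° + 89.43°) = -26.27°

At ω = 813 rad/s:
zero (1 + j813·0.25) = 1 + j203.25 → |·| ≈ 203.25, ∠ ≈ 89.72°
zero (1 + j813·0.004) = 1 + j3.252 → |·| ≈ 3.4023, ∠ ≈ 72.91°
pole (1 + j813·0.5) = 1 + j406.5 → |·| ≈ 406.5, ∠ ≈ 89.86°
pole (1 + j813·0.2) = 1 + j162.6 → |·| ≈ 162.6, ∠ ≈ 89.65°
|G| = 1e+04 · 203.25 · 3.4023 / (406.5 · 162.6) ≈ 104.62
Gain = 20 log₁₀(104.62) ≈ 40.39 dB
∠G = (89.72° + 72.91°) − (89.86° + 89.65°) = -16.88°

ω = 499: 41.0 dB, -26.3°; ω = 813: 40.4 dB, -16.9°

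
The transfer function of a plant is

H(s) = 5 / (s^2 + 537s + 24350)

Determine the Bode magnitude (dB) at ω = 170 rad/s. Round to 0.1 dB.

-85.2 dB

Substitute s = j170:
Numerator: 5 = 5 + j0
Denominator: (j170)^2 + 537(j170) + 24350 = -4550 + j91290
|N| = √(5² + 0²) ≈ 5, ∠N ≈ 0.00°
|D| = √(4550² + 91290²) ≈ 91403, ∠D ≈ 92.85°
|H| = 5 / 91403 ≈ 5.4703e-05
Gain = 20 log₁₀(5.4703e-05) ≈ -85.24 dB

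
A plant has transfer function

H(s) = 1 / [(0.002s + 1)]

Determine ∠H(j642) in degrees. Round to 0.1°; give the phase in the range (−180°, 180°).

-52.1°

At ω = 642 rad/s:
pole (1 + j642·0.002) = 1 + j1.284 → |·| ≈ 1.6275, ∠ ≈ 52.09°
∠H = (0°) − (52.09°) = -52.09°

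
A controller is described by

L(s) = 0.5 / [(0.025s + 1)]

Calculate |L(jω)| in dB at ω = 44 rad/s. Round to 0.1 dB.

At ω = 44 rad/s:
pole (1 + j44·0.025) = 1 + j1.1 → |·| ≈ 1.4866, ∠ ≈ 47.73°
|L| = 0.5 · 1 / (1.4866) ≈ 0.33634
Gain = 20 log₁₀(0.33634) ≈ -9.46 dB

-9.5 dB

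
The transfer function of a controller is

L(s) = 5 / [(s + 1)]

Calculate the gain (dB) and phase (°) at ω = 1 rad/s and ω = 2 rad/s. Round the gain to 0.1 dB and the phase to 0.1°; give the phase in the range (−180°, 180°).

ω = 1: 11.0 dB, -45.0°; ω = 2: 7.0 dB, -63.4°

At ω = 1 rad/s:
pole (1 + j1·1) = 1 + j1 → |·| ≈ 1.4142, ∠ ≈ 45.00°
|L| = 5 · 1 / (1.4142) ≈ 3.5356
Gain = 20 log₁₀(3.5356) ≈ 10.97 dB
∠L = (0°) − (45.00°) = -45.00°

At ω = 2 rad/s:
pole (1 + j2·1) = 1 + j2 → |·| ≈ 2.2361, ∠ ≈ 63.43°
|L| = 5 · 1 / (2.2361) ≈ 2.236
Gain = 20 log₁₀(2.236) ≈ 6.99 dB
∠L = (0°) − (63.43°) = -63.43°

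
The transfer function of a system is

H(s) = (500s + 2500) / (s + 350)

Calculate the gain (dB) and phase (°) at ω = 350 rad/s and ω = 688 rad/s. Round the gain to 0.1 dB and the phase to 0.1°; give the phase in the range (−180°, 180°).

Substitute s = j350:
Numerator: 500(j350) + 2500 = 2500 + j175000
Denominator: (j350) + 350 = 350 + j350
|N| = √(2500² + 175000²) ≈ 1.7502e+05, ∠N ≈ 89.18°
|D| = √(350² + 350²) ≈ 494.97, ∠D ≈ 45.00°
|H| = 1.7502e+05 / 494.97 ≈ 353.6
Gain = 20 log₁₀(353.6) ≈ 50.97 dB
∠H = 89.18° − 45.00° = 44.18°

Substitute s = j688:
Numerator: 500(j688) + 2500 = 2500 + j344000
Denominator: (j688) + 350 = 350 + j688
|N| = √(2500² + 344000²) ≈ 3.4401e+05, ∠N ≈ 89.58°
|D| = √(350² + 688²) ≈ 771.91, ∠D ≈ 63.04°
|H| = 3.4401e+05 / 771.91 ≈ 445.66
Gain = 20 log₁₀(445.66) ≈ 52.98 dB
∠H = 89.58° − 63.04° = 26.54°

ω = 350: 51.0 dB, 44.2°; ω = 688: 53.0 dB, 26.5°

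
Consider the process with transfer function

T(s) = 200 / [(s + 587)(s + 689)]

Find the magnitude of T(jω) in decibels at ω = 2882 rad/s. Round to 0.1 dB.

At s = jω = j2882:
pole (s+587): 587 + j2882 → |·| = √(587²+2882²) = √8650493 ≈ 2941.2, ∠ = arctan(2882/587) ≈ 78.49°
pole (s+689): 689 + j2882 → |·| = √(689²+2882²) = √8780645 ≈ 2963.2, ∠ = arctan(2882/689) ≈ 76.55°
|T| = 200 / 8.7154e+06 ≈ 2.2948e-05
Gain = 20 log₁₀(2.2948e-05) ≈ -92.79 dB

-92.8 dB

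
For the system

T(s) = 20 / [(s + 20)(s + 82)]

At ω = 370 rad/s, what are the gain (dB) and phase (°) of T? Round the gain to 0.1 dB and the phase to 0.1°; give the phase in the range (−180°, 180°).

At s = jω = j370:
pole (s+20): 20 + j370 → |·| = √(20²+370²) = √137300 ≈ 370.54, ∠ = arctan(370/20) ≈ 86.91°
pole (s+82): 82 + j370 → |·| = √(82²+370²) = √143624 ≈ 378.98, ∠ = arctan(370/82) ≈ 77.50°
|T| = 20 / 1.4043e+05 ≈ 0.00014242
Gain = 20 log₁₀(0.00014242) ≈ -76.93 dB
∠T = 0.00° − 164.41° = -164.41°

-76.9 dB, -164.4°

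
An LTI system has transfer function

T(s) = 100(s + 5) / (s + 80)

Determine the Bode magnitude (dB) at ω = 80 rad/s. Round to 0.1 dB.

37.0 dB

At s = jω = j80:
zero (s+5): 5 + j80 → |·| = √(5²+80²) = √6425 ≈ 80.156, ∠ = arctan(80/5) ≈ 86.42°
pole (s+80): 80 + j80 → |·| = √(80²+80²) = √12800 ≈ 113.14, ∠ = arctan(80/80) ≈ 45.00°
|T| = 100 · 80.156 / 113.14 ≈ 70.847
Gain = 20 log₁₀(70.847) ≈ 37.01 dB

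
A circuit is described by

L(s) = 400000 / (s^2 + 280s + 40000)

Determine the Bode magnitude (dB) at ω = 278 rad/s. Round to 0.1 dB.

At s = jω = j278:
quadratic: (j278)² + 280·j278 + 40000 = -37284 + j77840 → |·| ≈ 86309, ∠ ≈ 115.59°
|L| = 400000 / 86309 ≈ 4.6345
Gain = 20 log₁₀(4.6345) ≈ 13.32 dB

13.3 dB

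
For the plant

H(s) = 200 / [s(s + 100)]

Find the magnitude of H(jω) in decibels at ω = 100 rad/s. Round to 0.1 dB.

At s = jω = j100:
pole (s+100): 100 + j100 → |·| = √(100²+100²) = √20000 ≈ 141.42, ∠ = arctan(100/100) ≈ 45.00°
pole at origin: |s| = 100, ∠ = 90.00° (in denominator)
|H| = 200 / 14142 ≈ 0.014142
Gain = 20 log₁₀(0.014142) ≈ -36.99 dB

-37.0 dB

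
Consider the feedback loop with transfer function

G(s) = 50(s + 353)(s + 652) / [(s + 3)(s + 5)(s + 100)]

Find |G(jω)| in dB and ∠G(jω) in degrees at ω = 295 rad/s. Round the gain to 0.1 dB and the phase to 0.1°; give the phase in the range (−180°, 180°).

-4.3 dB, 174.5°

At s = jω = j295:
zero (s+353): 353 + j295 → |·| = √(353²+295²) = √211634 ≈ 460.04, ∠ = arctan(295/353) ≈ 39.89°
zero (s+652): 652 + j295 → |·| = √(652²+295²) = √512129 ≈ 715.63, ∠ = arctan(295/652) ≈ 24.34°
pole (s+3): 3 + j295 → |·| = √(3²+295²) = √87034 ≈ 295.02, ∠ = arctan(295/3) ≈ 89.42°
pole (s+5): 5 + j295 → |·| = √(5²+295²) = √87050 ≈ 295.04, ∠ = arctan(295/5) ≈ 89.03°
pole (s+100): 100 + j295 → |·| = √(100²+295²) = √97025 ≈ 311.49, ∠ = arctan(295/100) ≈ 71.27°
|G| = 50 · 3.2922e+05 / 2.7113e+07 ≈ 0.60713
Gain = 20 log₁₀(0.60713) ≈ -4.33 dB
∠G = 64.23° − 249.72° = -185.49° ≡ 174.51° (principal value)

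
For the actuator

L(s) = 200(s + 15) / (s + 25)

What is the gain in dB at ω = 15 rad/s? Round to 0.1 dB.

At s = jω = j15:
zero (s+15): 15 + j15 → |·| = √(15²+15²) = √450 ≈ 21.213, ∠ = arctan(15/15) ≈ 45.00°
pole (s+25): 25 + j15 → |·| = √(25²+15²) = √850 ≈ 29.155, ∠ = arctan(15/25) ≈ 30.96°
|L| = 200 · 21.213 / 29.155 ≈ 145.52
Gain = 20 log₁₀(145.52) ≈ 43.26 dB

43.3 dB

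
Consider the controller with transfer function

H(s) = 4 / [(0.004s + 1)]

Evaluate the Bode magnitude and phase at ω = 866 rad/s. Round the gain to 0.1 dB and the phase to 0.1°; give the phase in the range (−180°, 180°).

0.9 dB, -73.9°

At ω = 866 rad/s:
pole (1 + j866·0.004) = 1 + j3.464 → |·| ≈ 3.6055, ∠ ≈ 73.90°
|H| = 4 · 1 / (3.6055) ≈ 1.1094
Gain = 20 log₁₀(1.1094) ≈ 0.90 dB
∠H = (0°) − (73.90°) = -73.90°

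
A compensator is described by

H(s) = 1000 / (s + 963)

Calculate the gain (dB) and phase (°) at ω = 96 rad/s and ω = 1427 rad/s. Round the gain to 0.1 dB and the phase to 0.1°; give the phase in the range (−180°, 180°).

ω = 96: 0.3 dB, -5.7°; ω = 1427: -4.7 dB, -56.0°

Substitute s = j96:
Numerator: 1000 = 1000 + j0
Denominator: (j96) + 963 = 963 + j96
|N| = √(1000² + 0²) ≈ 1000, ∠N ≈ 0.00°
|D| = √(963² + 96²) ≈ 967.77, ∠D ≈ 5.69°
|H| = 1000 / 967.77 ≈ 1.0333
Gain = 20 log₁₀(1.0333) ≈ 0.28 dB
∠H = 0.00° − 5.69° = -5.69°

Substitute s = j1427:
Numerator: 1000 = 1000 + j0
Denominator: (j1427) + 963 = 963 + j1427
|N| = √(1000² + 0²) ≈ 1000, ∠N ≈ 0.00°
|D| = √(963² + 1427²) ≈ 1721.5, ∠D ≈ 55.99°
|H| = 1000 / 1721.5 ≈ 0.58089
Gain = 20 log₁₀(0.58089) ≈ -4.72 dB
∠H = 0.00° − 55.99° = -55.99°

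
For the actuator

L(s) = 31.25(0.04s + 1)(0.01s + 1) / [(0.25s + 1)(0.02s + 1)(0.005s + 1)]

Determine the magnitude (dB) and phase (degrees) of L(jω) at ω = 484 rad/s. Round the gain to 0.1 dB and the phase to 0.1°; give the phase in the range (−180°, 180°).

At ω = 484 rad/s:
zero (1 + j484·0.04) = 1 + j19.36 → |·| ≈ 19.386, ∠ ≈ 87.04°
zero (1 + j484·0.01) = 1 + j4.84 → |·| ≈ 4.9422, ∠ ≈ 78.33°
pole (1 + j484·0.25) = 1 + j121 → |·| ≈ 121, ∠ ≈ 89.53°
pole (1 + j484·0.02) = 1 + j9.68 → |·| ≈ 9.7315, ∠ ≈ 84.10°
pole (1 + j484·0.005) = 1 + j2.42 → |·| ≈ 2.6185, ∠ ≈ 67.55°
|L| = 31.25 · 19.386 · 4.9422 / (121 · 9.7315 · 2.6185) ≈ 0.97105
Gain = 20 log₁₀(0.97105) ≈ -0.26 dB
∠L = (87.04° + 78.33°) − (89.53° + 84.10° + 67.55°) = -75.81°

-0.3 dB, -75.8°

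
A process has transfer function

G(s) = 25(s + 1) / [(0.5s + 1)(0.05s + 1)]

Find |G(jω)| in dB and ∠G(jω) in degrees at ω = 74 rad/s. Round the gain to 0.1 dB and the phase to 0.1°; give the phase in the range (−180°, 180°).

22.3 dB, -74.1°

At ω = 74 rad/s:
zero (1 + j74·1) = 1 + j74 → |·| ≈ 74.007, ∠ ≈ 89.23°
pole (1 + j74·0.5) = 1 + j37 → |·| ≈ 37.014, ∠ ≈ 88.45°
pole (1 + j74·0.05) = 1 + j3.7 → |·| ≈ 3.8328, ∠ ≈ 74.88°
|G| = 25 · 74.007 / (37.014 · 3.8328) ≈ 13.042
Gain = 20 log₁₀(13.042) ≈ 22.31 dB
∠G = (89.23°) − (88.45° + 74.88°) = -74.10°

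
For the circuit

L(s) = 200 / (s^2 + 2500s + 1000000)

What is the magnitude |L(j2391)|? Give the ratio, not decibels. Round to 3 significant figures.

Substitute s = j2391:
Numerator: 200 = 200 + j0
Denominator: (j2391)^2 + 2500(j2391) + 1000000 = -4716881 + j5977500
|N| = √(200² + 0²) ≈ 200, ∠N ≈ 0.00°
|D| = √(4716881² + 5977500²) ≈ 7.6144e+06, ∠D ≈ 128.28°
|L| = 200 / 7.6144e+06 ≈ 2.6266e-05

2.63e-05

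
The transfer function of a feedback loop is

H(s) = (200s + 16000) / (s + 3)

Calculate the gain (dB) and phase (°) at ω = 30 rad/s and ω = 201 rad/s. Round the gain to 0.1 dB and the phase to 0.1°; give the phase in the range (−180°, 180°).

Substitute s = j30:
Numerator: 200(j30) + 16000 = 16000 + j6000
Denominator: (j30) + 3 = 3 + j30
|N| = √(16000² + 6000²) ≈ 17088, ∠N ≈ 20.56°
|D| = √(3² + 30²) ≈ 30.15, ∠D ≈ 84.29°
|H| = 17088 / 30.15 ≈ 566.77
Gain = 20 log₁₀(566.77) ≈ 55.07 dB
∠H = 20.56° − 84.29° = -63.73°

Substitute s = j201:
Numerator: 200(j201) + 16000 = 16000 + j40200
Denominator: (j201) + 3 = 3 + j201
|N| = √(16000² + 40200²) ≈ 43267, ∠N ≈ 68.30°
|D| = √(3² + 201²) ≈ 201.02, ∠D ≈ 89.14°
|H| = 43267 / 201.02 ≈ 215.24
Gain = 20 log₁₀(215.24) ≈ 46.66 dB
∠H = 68.30° − 89.14° = -20.84°

ω = 30: 55.1 dB, -63.7°; ω = 201: 46.7 dB, -20.8°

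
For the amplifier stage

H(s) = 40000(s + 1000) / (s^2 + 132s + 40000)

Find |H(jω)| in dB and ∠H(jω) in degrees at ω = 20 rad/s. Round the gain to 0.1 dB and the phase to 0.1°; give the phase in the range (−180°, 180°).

At s = jω = j20:
zero (s+1000): 1000 + j20 → |·| = √(1000²+20²) = √1000400 ≈ 1000.2, ∠ = arctan(20/1000) ≈ 1.15°
quadratic: (j20)² + 132·j20 + 40000 = 39600 + j2640 → |·| ≈ 39688, ∠ ≈ 3.81°
|H| = 40000 · 1000.2 / 39688 ≈ 1008.1
Gain = 20 log₁₀(1008.1) ≈ 60.07 dB
∠H = 1.15° − 3.81° = -2.66°

60.1 dB, -2.7°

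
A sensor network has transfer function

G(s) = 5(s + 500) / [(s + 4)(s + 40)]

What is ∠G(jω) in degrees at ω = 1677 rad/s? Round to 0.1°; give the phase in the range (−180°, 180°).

At s = jω = j1677:
zero (s+500): 500 + j1677 → |·| = √(500²+1677²) = √3062329 ≈ 1750, ∠ = arctan(1677/500) ≈ 73.40°
pole (s+4): 4 + j1677 → |·| = √(4²+1677²) = √2812345 ≈ 1677, ∠ = arctan(1677/4) ≈ 89.86°
pole (s+40): 40 + j1677 → |·| = √(40²+1677²) = √2813929 ≈ 1677.5, ∠ = arctan(1677/40) ≈ 88.63°
∠G = 73.40° − 178.49° = -105.09°

-105.1°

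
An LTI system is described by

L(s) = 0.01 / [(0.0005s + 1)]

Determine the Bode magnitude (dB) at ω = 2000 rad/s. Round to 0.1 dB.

-43.0 dB

At ω = 2000 rad/s:
pole (1 + j2000·0.0005) = 1 + j1 → |·| ≈ 1.4142, ∠ ≈ 45.00°
|L| = 0.01 · 1 / (1.4142) ≈ 0.0070711
Gain = 20 log₁₀(0.0070711) ≈ -43.01 dB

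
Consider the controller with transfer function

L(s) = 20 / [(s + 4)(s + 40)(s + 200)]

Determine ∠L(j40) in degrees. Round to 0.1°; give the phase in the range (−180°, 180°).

At s = jω = j40:
pole (s+4): 4 + j40 → |·| = √(4²+40²) = √1616 ≈ 40.2, ∠ = arctan(40/4) ≈ 84.29°
pole (s+40): 40 + j40 → |·| = √(40²+40²) = √3200 ≈ 56.569, ∠ = arctan(40/40) ≈ 45.00°
pole (s+200): 200 + j40 → |·| = √(200²+40²) = √41600 ≈ 203.96, ∠ = arctan(40/200) ≈ 11.31°
∠L = 0.00° − 140.60° = -140.60°

-140.6°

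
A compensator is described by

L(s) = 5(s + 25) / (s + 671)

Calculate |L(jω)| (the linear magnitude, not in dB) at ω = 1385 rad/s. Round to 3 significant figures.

At s = jω = j1385:
zero (s+25): 25 + j1385 → |·| = √(25²+1385²) = √1918850 ≈ 1385.2, ∠ = arctan(1385/25) ≈ 88.97°
pole (s+671): 671 + j1385 → |·| = √(671²+1385²) = √2368466 ≈ 1539, ∠ = arctan(1385/671) ≈ 64.15°
|L| = 5 · 1385.2 / 1539 ≈ 4.5003

4.50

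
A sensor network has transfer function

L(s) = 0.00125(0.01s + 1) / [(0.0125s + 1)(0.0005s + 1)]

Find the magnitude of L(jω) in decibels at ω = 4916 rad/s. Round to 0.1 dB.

-68.5 dB

At ω = 4916 rad/s:
zero (1 + j4916·0.01) = 1 + j49.16 → |·| ≈ 49.17, ∠ ≈ 88.83°
pole (1 + j4916·0.0125) = 1 + j61.45 → |·| ≈ 61.458, ∠ ≈ 89.07°
pole (1 + j4916·0.0005) = 1 + j2.458 → |·| ≈ 2.6536, ∠ ≈ 67.86°
|L| = 0.00125 · 49.17 / (61.458 · 2.6536) ≈ 0.00037687
Gain = 20 log₁₀(0.00037687) ≈ -68.48 dB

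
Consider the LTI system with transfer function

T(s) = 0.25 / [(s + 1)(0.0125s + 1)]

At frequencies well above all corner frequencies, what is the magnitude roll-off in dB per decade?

-40 dB/decade

Each pole contributes −20 dB/decade at high frequency; each zero contributes +20 dB/decade.
Net: 0 zero(s) − 2 pole(s) → -40 dB/decade.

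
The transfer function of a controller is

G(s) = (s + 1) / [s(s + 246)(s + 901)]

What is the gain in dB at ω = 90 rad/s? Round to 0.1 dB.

-107.5 dB

At s = jω = j90:
zero (s+1): 1 + j90 → |·| = √(1²+90²) = √8101 ≈ 90.006, ∠ = arctan(90/1) ≈ 89.36°
pole (s+246): 246 + j90 → |·| = √(246²+90²) = √68616 ≈ 261.95, ∠ = arctan(90/246) ≈ 20.10°
pole (s+901): 901 + j90 → |·| = √(901²+90²) = √819901 ≈ 905.48, ∠ = arctan(90/901) ≈ 5.70°
pole at origin: |s| = 90, ∠ = 90.00° (in denominator)
|G| = 1 · 90.006 / 2.1347e+07 ≈ 4.2163e-06
Gain = 20 log₁₀(4.2163e-06) ≈ -107.50 dB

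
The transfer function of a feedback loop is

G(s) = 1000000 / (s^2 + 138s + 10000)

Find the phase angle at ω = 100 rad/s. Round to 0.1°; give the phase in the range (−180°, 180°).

-90.0°

At s = jω = j100:
quadratic: (j100)² + 138·j100 + 10000 = 0 + j13800 → |·| ≈ 13800, ∠ ≈ 90.00°
∠G = 0.00° − 90.00° = -90.00°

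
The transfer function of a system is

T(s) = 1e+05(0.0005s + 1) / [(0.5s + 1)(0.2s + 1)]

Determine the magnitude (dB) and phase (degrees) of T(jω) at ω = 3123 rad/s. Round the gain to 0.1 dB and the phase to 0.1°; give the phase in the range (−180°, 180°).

At ω = 3123 rad/s:
zero (1 + j3123·0.0005) = 1 + j1.5615 → |·| ≈ 1.8543, ∠ ≈ 57.36°
pole (1 + j3123·0.5) = 1 + j1561.5 → |·| ≈ 1561.5, ∠ ≈ 89.96°
pole (1 + j3123·0.2) = 1 + j624.6 → |·| ≈ 624.6, ∠ ≈ 89.91°
|T| = 1e+05 · 1.8543 / (1561.5 · 624.6) ≈ 0.19012
Gain = 20 log₁₀(0.19012) ≈ -14.42 dB
∠T = (57.36°) − (89.96° + 89.91°) = -122.51°

-14.4 dB, -122.5°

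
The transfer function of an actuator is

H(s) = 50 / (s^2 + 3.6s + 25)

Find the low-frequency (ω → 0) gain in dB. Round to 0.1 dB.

6.0 dB

H(0) = 50 / 25 = 2
20 log₁₀(2) ≈ 6.02 dB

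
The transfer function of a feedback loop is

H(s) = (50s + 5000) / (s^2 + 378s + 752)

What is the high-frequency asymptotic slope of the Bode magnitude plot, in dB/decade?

Each pole contributes −20 dB/decade at high frequency; each zero contributes +20 dB/decade.
Net: 1 zero(s) − 2 pole(s) → -20 dB/decade.

-20 dB/decade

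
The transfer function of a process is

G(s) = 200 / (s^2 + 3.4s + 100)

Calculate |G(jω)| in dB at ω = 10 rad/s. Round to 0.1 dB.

At s = jω = j10:
quadratic: (j10)² + 3.4·j10 + 100 = 0 + j34 → |·| ≈ 34, ∠ ≈ 90.00°
|G| = 200 / 34 ≈ 5.8824
Gain = 20 log₁₀(5.8824) ≈ 15.39 dB

15.4 dB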